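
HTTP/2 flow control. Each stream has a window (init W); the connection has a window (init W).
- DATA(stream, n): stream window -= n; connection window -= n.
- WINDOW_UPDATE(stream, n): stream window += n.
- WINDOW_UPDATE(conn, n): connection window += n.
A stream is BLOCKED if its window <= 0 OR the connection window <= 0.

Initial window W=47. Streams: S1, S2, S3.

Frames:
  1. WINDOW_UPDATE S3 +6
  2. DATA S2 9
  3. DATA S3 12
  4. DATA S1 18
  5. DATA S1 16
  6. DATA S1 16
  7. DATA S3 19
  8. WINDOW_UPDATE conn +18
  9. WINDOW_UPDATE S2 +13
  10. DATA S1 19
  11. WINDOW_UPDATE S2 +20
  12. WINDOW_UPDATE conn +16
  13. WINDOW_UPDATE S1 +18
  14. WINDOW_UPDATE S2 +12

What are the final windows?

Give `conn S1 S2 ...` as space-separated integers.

Answer: -28 -4 83 22

Derivation:
Op 1: conn=47 S1=47 S2=47 S3=53 blocked=[]
Op 2: conn=38 S1=47 S2=38 S3=53 blocked=[]
Op 3: conn=26 S1=47 S2=38 S3=41 blocked=[]
Op 4: conn=8 S1=29 S2=38 S3=41 blocked=[]
Op 5: conn=-8 S1=13 S2=38 S3=41 blocked=[1, 2, 3]
Op 6: conn=-24 S1=-3 S2=38 S3=41 blocked=[1, 2, 3]
Op 7: conn=-43 S1=-3 S2=38 S3=22 blocked=[1, 2, 3]
Op 8: conn=-25 S1=-3 S2=38 S3=22 blocked=[1, 2, 3]
Op 9: conn=-25 S1=-3 S2=51 S3=22 blocked=[1, 2, 3]
Op 10: conn=-44 S1=-22 S2=51 S3=22 blocked=[1, 2, 3]
Op 11: conn=-44 S1=-22 S2=71 S3=22 blocked=[1, 2, 3]
Op 12: conn=-28 S1=-22 S2=71 S3=22 blocked=[1, 2, 3]
Op 13: conn=-28 S1=-4 S2=71 S3=22 blocked=[1, 2, 3]
Op 14: conn=-28 S1=-4 S2=83 S3=22 blocked=[1, 2, 3]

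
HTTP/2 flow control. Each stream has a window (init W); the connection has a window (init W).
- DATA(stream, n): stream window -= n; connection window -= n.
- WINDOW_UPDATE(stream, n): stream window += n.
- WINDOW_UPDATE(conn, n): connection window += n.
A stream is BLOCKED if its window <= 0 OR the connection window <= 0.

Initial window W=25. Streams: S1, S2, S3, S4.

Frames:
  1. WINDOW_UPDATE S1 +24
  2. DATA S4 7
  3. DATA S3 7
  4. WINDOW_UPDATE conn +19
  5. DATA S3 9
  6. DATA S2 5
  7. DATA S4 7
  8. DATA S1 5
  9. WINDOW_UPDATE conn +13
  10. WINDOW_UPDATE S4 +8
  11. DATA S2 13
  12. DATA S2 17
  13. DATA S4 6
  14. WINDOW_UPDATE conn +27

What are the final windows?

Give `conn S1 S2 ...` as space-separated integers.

Op 1: conn=25 S1=49 S2=25 S3=25 S4=25 blocked=[]
Op 2: conn=18 S1=49 S2=25 S3=25 S4=18 blocked=[]
Op 3: conn=11 S1=49 S2=25 S3=18 S4=18 blocked=[]
Op 4: conn=30 S1=49 S2=25 S3=18 S4=18 blocked=[]
Op 5: conn=21 S1=49 S2=25 S3=9 S4=18 blocked=[]
Op 6: conn=16 S1=49 S2=20 S3=9 S4=18 blocked=[]
Op 7: conn=9 S1=49 S2=20 S3=9 S4=11 blocked=[]
Op 8: conn=4 S1=44 S2=20 S3=9 S4=11 blocked=[]
Op 9: conn=17 S1=44 S2=20 S3=9 S4=11 blocked=[]
Op 10: conn=17 S1=44 S2=20 S3=9 S4=19 blocked=[]
Op 11: conn=4 S1=44 S2=7 S3=9 S4=19 blocked=[]
Op 12: conn=-13 S1=44 S2=-10 S3=9 S4=19 blocked=[1, 2, 3, 4]
Op 13: conn=-19 S1=44 S2=-10 S3=9 S4=13 blocked=[1, 2, 3, 4]
Op 14: conn=8 S1=44 S2=-10 S3=9 S4=13 blocked=[2]

Answer: 8 44 -10 9 13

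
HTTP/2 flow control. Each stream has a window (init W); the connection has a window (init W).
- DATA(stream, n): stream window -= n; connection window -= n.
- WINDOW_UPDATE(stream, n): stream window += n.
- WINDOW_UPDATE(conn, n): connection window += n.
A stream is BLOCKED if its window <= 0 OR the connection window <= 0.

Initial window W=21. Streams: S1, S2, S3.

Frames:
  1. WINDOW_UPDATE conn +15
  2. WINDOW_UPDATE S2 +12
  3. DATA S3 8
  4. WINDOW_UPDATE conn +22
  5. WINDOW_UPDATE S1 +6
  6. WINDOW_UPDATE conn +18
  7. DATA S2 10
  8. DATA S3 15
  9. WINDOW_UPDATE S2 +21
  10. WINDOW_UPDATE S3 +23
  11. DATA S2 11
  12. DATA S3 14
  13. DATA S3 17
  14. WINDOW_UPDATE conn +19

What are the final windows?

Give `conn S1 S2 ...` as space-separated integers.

Answer: 20 27 33 -10

Derivation:
Op 1: conn=36 S1=21 S2=21 S3=21 blocked=[]
Op 2: conn=36 S1=21 S2=33 S3=21 blocked=[]
Op 3: conn=28 S1=21 S2=33 S3=13 blocked=[]
Op 4: conn=50 S1=21 S2=33 S3=13 blocked=[]
Op 5: conn=50 S1=27 S2=33 S3=13 blocked=[]
Op 6: conn=68 S1=27 S2=33 S3=13 blocked=[]
Op 7: conn=58 S1=27 S2=23 S3=13 blocked=[]
Op 8: conn=43 S1=27 S2=23 S3=-2 blocked=[3]
Op 9: conn=43 S1=27 S2=44 S3=-2 blocked=[3]
Op 10: conn=43 S1=27 S2=44 S3=21 blocked=[]
Op 11: conn=32 S1=27 S2=33 S3=21 blocked=[]
Op 12: conn=18 S1=27 S2=33 S3=7 blocked=[]
Op 13: conn=1 S1=27 S2=33 S3=-10 blocked=[3]
Op 14: conn=20 S1=27 S2=33 S3=-10 blocked=[3]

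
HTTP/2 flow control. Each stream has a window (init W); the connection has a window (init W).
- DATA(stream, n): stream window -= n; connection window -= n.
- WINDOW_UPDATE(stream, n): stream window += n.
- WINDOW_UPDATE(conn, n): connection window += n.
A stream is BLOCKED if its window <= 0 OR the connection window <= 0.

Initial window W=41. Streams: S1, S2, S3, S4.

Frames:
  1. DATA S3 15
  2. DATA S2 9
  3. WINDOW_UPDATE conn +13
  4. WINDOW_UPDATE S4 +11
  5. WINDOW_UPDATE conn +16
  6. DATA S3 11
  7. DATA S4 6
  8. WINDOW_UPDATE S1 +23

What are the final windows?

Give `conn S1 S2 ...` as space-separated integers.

Answer: 29 64 32 15 46

Derivation:
Op 1: conn=26 S1=41 S2=41 S3=26 S4=41 blocked=[]
Op 2: conn=17 S1=41 S2=32 S3=26 S4=41 blocked=[]
Op 3: conn=30 S1=41 S2=32 S3=26 S4=41 blocked=[]
Op 4: conn=30 S1=41 S2=32 S3=26 S4=52 blocked=[]
Op 5: conn=46 S1=41 S2=32 S3=26 S4=52 blocked=[]
Op 6: conn=35 S1=41 S2=32 S3=15 S4=52 blocked=[]
Op 7: conn=29 S1=41 S2=32 S3=15 S4=46 blocked=[]
Op 8: conn=29 S1=64 S2=32 S3=15 S4=46 blocked=[]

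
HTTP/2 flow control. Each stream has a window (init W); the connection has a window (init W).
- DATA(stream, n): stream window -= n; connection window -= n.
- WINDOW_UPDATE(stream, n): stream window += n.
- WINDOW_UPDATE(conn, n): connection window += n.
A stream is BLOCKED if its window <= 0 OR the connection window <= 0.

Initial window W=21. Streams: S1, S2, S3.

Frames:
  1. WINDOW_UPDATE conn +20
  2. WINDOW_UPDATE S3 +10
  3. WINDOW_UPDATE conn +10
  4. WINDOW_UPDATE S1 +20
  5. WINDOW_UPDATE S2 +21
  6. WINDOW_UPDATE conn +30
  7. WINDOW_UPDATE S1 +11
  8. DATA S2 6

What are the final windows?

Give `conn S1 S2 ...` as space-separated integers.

Op 1: conn=41 S1=21 S2=21 S3=21 blocked=[]
Op 2: conn=41 S1=21 S2=21 S3=31 blocked=[]
Op 3: conn=51 S1=21 S2=21 S3=31 blocked=[]
Op 4: conn=51 S1=41 S2=21 S3=31 blocked=[]
Op 5: conn=51 S1=41 S2=42 S3=31 blocked=[]
Op 6: conn=81 S1=41 S2=42 S3=31 blocked=[]
Op 7: conn=81 S1=52 S2=42 S3=31 blocked=[]
Op 8: conn=75 S1=52 S2=36 S3=31 blocked=[]

Answer: 75 52 36 31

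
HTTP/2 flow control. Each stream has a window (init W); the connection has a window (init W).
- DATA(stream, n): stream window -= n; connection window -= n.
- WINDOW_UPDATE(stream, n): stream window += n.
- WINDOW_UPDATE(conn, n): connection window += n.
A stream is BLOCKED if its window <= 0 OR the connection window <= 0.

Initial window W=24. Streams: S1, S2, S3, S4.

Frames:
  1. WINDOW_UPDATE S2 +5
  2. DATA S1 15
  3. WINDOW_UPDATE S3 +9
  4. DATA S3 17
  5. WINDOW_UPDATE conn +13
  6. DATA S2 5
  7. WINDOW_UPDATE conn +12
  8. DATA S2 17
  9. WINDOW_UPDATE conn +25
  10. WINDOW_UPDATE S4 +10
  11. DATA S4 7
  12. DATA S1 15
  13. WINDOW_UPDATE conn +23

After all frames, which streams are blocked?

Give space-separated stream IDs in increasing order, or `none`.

Op 1: conn=24 S1=24 S2=29 S3=24 S4=24 blocked=[]
Op 2: conn=9 S1=9 S2=29 S3=24 S4=24 blocked=[]
Op 3: conn=9 S1=9 S2=29 S3=33 S4=24 blocked=[]
Op 4: conn=-8 S1=9 S2=29 S3=16 S4=24 blocked=[1, 2, 3, 4]
Op 5: conn=5 S1=9 S2=29 S3=16 S4=24 blocked=[]
Op 6: conn=0 S1=9 S2=24 S3=16 S4=24 blocked=[1, 2, 3, 4]
Op 7: conn=12 S1=9 S2=24 S3=16 S4=24 blocked=[]
Op 8: conn=-5 S1=9 S2=7 S3=16 S4=24 blocked=[1, 2, 3, 4]
Op 9: conn=20 S1=9 S2=7 S3=16 S4=24 blocked=[]
Op 10: conn=20 S1=9 S2=7 S3=16 S4=34 blocked=[]
Op 11: conn=13 S1=9 S2=7 S3=16 S4=27 blocked=[]
Op 12: conn=-2 S1=-6 S2=7 S3=16 S4=27 blocked=[1, 2, 3, 4]
Op 13: conn=21 S1=-6 S2=7 S3=16 S4=27 blocked=[1]

Answer: S1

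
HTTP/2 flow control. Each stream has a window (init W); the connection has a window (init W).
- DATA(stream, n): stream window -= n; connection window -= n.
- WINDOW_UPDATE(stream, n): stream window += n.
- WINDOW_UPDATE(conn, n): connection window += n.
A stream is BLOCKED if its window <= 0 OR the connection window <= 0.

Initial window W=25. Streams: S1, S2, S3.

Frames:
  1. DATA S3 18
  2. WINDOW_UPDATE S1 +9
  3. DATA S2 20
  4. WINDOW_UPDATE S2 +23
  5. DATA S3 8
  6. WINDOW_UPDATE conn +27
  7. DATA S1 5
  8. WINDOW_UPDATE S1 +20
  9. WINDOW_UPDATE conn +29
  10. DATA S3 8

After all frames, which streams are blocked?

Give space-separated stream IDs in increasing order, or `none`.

Op 1: conn=7 S1=25 S2=25 S3=7 blocked=[]
Op 2: conn=7 S1=34 S2=25 S3=7 blocked=[]
Op 3: conn=-13 S1=34 S2=5 S3=7 blocked=[1, 2, 3]
Op 4: conn=-13 S1=34 S2=28 S3=7 blocked=[1, 2, 3]
Op 5: conn=-21 S1=34 S2=28 S3=-1 blocked=[1, 2, 3]
Op 6: conn=6 S1=34 S2=28 S3=-1 blocked=[3]
Op 7: conn=1 S1=29 S2=28 S3=-1 blocked=[3]
Op 8: conn=1 S1=49 S2=28 S3=-1 blocked=[3]
Op 9: conn=30 S1=49 S2=28 S3=-1 blocked=[3]
Op 10: conn=22 S1=49 S2=28 S3=-9 blocked=[3]

Answer: S3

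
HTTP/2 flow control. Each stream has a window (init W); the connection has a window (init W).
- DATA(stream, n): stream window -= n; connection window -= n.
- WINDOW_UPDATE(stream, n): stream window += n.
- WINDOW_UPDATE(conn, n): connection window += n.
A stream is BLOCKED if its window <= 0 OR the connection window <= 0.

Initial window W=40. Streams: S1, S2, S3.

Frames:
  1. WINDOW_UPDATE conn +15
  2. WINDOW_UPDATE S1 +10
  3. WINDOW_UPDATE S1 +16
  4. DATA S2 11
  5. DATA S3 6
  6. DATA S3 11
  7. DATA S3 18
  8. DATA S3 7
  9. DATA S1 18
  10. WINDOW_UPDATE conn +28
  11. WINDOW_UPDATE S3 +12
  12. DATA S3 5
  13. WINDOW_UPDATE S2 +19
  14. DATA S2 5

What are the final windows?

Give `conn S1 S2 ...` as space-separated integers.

Op 1: conn=55 S1=40 S2=40 S3=40 blocked=[]
Op 2: conn=55 S1=50 S2=40 S3=40 blocked=[]
Op 3: conn=55 S1=66 S2=40 S3=40 blocked=[]
Op 4: conn=44 S1=66 S2=29 S3=40 blocked=[]
Op 5: conn=38 S1=66 S2=29 S3=34 blocked=[]
Op 6: conn=27 S1=66 S2=29 S3=23 blocked=[]
Op 7: conn=9 S1=66 S2=29 S3=5 blocked=[]
Op 8: conn=2 S1=66 S2=29 S3=-2 blocked=[3]
Op 9: conn=-16 S1=48 S2=29 S3=-2 blocked=[1, 2, 3]
Op 10: conn=12 S1=48 S2=29 S3=-2 blocked=[3]
Op 11: conn=12 S1=48 S2=29 S3=10 blocked=[]
Op 12: conn=7 S1=48 S2=29 S3=5 blocked=[]
Op 13: conn=7 S1=48 S2=48 S3=5 blocked=[]
Op 14: conn=2 S1=48 S2=43 S3=5 blocked=[]

Answer: 2 48 43 5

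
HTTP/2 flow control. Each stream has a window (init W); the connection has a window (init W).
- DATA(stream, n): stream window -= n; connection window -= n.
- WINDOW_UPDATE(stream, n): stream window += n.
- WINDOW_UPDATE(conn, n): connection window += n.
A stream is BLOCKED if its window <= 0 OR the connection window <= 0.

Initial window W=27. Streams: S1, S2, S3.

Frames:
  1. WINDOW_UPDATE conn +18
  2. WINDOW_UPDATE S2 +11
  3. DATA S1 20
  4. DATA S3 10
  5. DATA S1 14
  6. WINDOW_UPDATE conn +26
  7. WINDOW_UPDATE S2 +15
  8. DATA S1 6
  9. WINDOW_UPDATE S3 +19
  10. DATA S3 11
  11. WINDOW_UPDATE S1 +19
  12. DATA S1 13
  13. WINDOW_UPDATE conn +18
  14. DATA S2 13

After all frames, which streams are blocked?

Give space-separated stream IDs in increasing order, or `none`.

Answer: S1

Derivation:
Op 1: conn=45 S1=27 S2=27 S3=27 blocked=[]
Op 2: conn=45 S1=27 S2=38 S3=27 blocked=[]
Op 3: conn=25 S1=7 S2=38 S3=27 blocked=[]
Op 4: conn=15 S1=7 S2=38 S3=17 blocked=[]
Op 5: conn=1 S1=-7 S2=38 S3=17 blocked=[1]
Op 6: conn=27 S1=-7 S2=38 S3=17 blocked=[1]
Op 7: conn=27 S1=-7 S2=53 S3=17 blocked=[1]
Op 8: conn=21 S1=-13 S2=53 S3=17 blocked=[1]
Op 9: conn=21 S1=-13 S2=53 S3=36 blocked=[1]
Op 10: conn=10 S1=-13 S2=53 S3=25 blocked=[1]
Op 11: conn=10 S1=6 S2=53 S3=25 blocked=[]
Op 12: conn=-3 S1=-7 S2=53 S3=25 blocked=[1, 2, 3]
Op 13: conn=15 S1=-7 S2=53 S3=25 blocked=[1]
Op 14: conn=2 S1=-7 S2=40 S3=25 blocked=[1]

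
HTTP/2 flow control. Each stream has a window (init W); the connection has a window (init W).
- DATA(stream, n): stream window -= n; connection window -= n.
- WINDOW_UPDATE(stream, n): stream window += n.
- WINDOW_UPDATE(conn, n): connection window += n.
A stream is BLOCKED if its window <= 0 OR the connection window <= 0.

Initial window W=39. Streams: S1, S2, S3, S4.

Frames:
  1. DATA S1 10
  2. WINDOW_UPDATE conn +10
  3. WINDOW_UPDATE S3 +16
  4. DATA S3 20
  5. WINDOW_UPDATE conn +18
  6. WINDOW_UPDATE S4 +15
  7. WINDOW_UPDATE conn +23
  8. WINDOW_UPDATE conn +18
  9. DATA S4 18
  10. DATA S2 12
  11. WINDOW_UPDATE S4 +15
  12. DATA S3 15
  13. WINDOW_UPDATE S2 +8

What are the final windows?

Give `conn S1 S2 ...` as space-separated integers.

Answer: 33 29 35 20 51

Derivation:
Op 1: conn=29 S1=29 S2=39 S3=39 S4=39 blocked=[]
Op 2: conn=39 S1=29 S2=39 S3=39 S4=39 blocked=[]
Op 3: conn=39 S1=29 S2=39 S3=55 S4=39 blocked=[]
Op 4: conn=19 S1=29 S2=39 S3=35 S4=39 blocked=[]
Op 5: conn=37 S1=29 S2=39 S3=35 S4=39 blocked=[]
Op 6: conn=37 S1=29 S2=39 S3=35 S4=54 blocked=[]
Op 7: conn=60 S1=29 S2=39 S3=35 S4=54 blocked=[]
Op 8: conn=78 S1=29 S2=39 S3=35 S4=54 blocked=[]
Op 9: conn=60 S1=29 S2=39 S3=35 S4=36 blocked=[]
Op 10: conn=48 S1=29 S2=27 S3=35 S4=36 blocked=[]
Op 11: conn=48 S1=29 S2=27 S3=35 S4=51 blocked=[]
Op 12: conn=33 S1=29 S2=27 S3=20 S4=51 blocked=[]
Op 13: conn=33 S1=29 S2=35 S3=20 S4=51 blocked=[]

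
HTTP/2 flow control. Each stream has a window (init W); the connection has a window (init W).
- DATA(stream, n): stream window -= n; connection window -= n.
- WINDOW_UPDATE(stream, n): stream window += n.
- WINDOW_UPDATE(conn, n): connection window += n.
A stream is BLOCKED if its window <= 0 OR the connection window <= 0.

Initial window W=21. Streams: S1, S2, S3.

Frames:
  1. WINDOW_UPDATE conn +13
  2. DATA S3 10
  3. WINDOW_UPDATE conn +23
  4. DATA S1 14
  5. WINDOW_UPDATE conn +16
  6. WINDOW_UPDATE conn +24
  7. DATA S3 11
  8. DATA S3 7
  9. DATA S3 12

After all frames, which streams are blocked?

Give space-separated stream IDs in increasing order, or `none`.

Answer: S3

Derivation:
Op 1: conn=34 S1=21 S2=21 S3=21 blocked=[]
Op 2: conn=24 S1=21 S2=21 S3=11 blocked=[]
Op 3: conn=47 S1=21 S2=21 S3=11 blocked=[]
Op 4: conn=33 S1=7 S2=21 S3=11 blocked=[]
Op 5: conn=49 S1=7 S2=21 S3=11 blocked=[]
Op 6: conn=73 S1=7 S2=21 S3=11 blocked=[]
Op 7: conn=62 S1=7 S2=21 S3=0 blocked=[3]
Op 8: conn=55 S1=7 S2=21 S3=-7 blocked=[3]
Op 9: conn=43 S1=7 S2=21 S3=-19 blocked=[3]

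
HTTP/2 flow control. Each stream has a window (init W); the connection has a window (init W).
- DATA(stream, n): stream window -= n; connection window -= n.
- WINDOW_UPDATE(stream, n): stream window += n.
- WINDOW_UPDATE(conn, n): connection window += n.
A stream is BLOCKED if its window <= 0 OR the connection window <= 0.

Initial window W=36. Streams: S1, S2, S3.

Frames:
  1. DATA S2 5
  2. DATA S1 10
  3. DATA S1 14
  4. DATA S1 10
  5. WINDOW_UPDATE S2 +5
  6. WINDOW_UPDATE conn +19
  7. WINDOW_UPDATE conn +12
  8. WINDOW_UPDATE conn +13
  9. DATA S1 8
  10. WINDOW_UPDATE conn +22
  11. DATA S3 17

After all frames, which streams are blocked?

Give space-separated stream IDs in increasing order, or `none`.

Answer: S1

Derivation:
Op 1: conn=31 S1=36 S2=31 S3=36 blocked=[]
Op 2: conn=21 S1=26 S2=31 S3=36 blocked=[]
Op 3: conn=7 S1=12 S2=31 S3=36 blocked=[]
Op 4: conn=-3 S1=2 S2=31 S3=36 blocked=[1, 2, 3]
Op 5: conn=-3 S1=2 S2=36 S3=36 blocked=[1, 2, 3]
Op 6: conn=16 S1=2 S2=36 S3=36 blocked=[]
Op 7: conn=28 S1=2 S2=36 S3=36 blocked=[]
Op 8: conn=41 S1=2 S2=36 S3=36 blocked=[]
Op 9: conn=33 S1=-6 S2=36 S3=36 blocked=[1]
Op 10: conn=55 S1=-6 S2=36 S3=36 blocked=[1]
Op 11: conn=38 S1=-6 S2=36 S3=19 blocked=[1]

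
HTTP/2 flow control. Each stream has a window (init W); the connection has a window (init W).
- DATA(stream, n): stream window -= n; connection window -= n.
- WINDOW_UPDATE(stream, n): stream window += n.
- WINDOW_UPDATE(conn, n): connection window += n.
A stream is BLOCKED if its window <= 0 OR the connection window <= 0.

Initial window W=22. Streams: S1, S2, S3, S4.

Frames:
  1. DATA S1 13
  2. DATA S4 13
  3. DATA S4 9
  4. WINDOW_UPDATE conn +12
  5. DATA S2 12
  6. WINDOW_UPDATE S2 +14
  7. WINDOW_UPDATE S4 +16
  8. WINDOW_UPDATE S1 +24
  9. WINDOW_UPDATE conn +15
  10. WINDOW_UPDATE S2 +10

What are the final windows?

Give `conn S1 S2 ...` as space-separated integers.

Answer: 2 33 34 22 16

Derivation:
Op 1: conn=9 S1=9 S2=22 S3=22 S4=22 blocked=[]
Op 2: conn=-4 S1=9 S2=22 S3=22 S4=9 blocked=[1, 2, 3, 4]
Op 3: conn=-13 S1=9 S2=22 S3=22 S4=0 blocked=[1, 2, 3, 4]
Op 4: conn=-1 S1=9 S2=22 S3=22 S4=0 blocked=[1, 2, 3, 4]
Op 5: conn=-13 S1=9 S2=10 S3=22 S4=0 blocked=[1, 2, 3, 4]
Op 6: conn=-13 S1=9 S2=24 S3=22 S4=0 blocked=[1, 2, 3, 4]
Op 7: conn=-13 S1=9 S2=24 S3=22 S4=16 blocked=[1, 2, 3, 4]
Op 8: conn=-13 S1=33 S2=24 S3=22 S4=16 blocked=[1, 2, 3, 4]
Op 9: conn=2 S1=33 S2=24 S3=22 S4=16 blocked=[]
Op 10: conn=2 S1=33 S2=34 S3=22 S4=16 blocked=[]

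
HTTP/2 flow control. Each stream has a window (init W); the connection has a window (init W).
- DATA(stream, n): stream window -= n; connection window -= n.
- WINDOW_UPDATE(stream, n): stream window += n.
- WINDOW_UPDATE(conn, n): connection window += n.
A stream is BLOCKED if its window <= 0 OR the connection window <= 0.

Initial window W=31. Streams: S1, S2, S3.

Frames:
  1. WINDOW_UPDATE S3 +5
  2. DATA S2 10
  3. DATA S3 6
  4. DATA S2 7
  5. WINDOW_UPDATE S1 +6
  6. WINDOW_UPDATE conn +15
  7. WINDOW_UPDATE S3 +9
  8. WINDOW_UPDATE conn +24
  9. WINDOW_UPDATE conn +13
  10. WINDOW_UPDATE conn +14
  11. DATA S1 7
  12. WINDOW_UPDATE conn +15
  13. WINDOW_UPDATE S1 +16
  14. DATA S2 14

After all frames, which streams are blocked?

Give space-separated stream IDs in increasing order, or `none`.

Op 1: conn=31 S1=31 S2=31 S3=36 blocked=[]
Op 2: conn=21 S1=31 S2=21 S3=36 blocked=[]
Op 3: conn=15 S1=31 S2=21 S3=30 blocked=[]
Op 4: conn=8 S1=31 S2=14 S3=30 blocked=[]
Op 5: conn=8 S1=37 S2=14 S3=30 blocked=[]
Op 6: conn=23 S1=37 S2=14 S3=30 blocked=[]
Op 7: conn=23 S1=37 S2=14 S3=39 blocked=[]
Op 8: conn=47 S1=37 S2=14 S3=39 blocked=[]
Op 9: conn=60 S1=37 S2=14 S3=39 blocked=[]
Op 10: conn=74 S1=37 S2=14 S3=39 blocked=[]
Op 11: conn=67 S1=30 S2=14 S3=39 blocked=[]
Op 12: conn=82 S1=30 S2=14 S3=39 blocked=[]
Op 13: conn=82 S1=46 S2=14 S3=39 blocked=[]
Op 14: conn=68 S1=46 S2=0 S3=39 blocked=[2]

Answer: S2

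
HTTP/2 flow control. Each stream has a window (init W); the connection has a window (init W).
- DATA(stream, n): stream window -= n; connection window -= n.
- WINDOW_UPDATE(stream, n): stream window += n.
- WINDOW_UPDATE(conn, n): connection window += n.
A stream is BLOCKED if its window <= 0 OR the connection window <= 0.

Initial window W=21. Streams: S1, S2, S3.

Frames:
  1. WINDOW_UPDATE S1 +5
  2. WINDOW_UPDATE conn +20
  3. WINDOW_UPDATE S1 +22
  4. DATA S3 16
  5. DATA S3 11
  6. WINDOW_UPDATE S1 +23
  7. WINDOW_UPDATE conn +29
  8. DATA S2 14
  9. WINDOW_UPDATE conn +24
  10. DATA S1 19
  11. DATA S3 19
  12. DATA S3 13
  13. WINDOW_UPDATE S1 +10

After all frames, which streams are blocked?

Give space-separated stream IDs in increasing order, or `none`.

Op 1: conn=21 S1=26 S2=21 S3=21 blocked=[]
Op 2: conn=41 S1=26 S2=21 S3=21 blocked=[]
Op 3: conn=41 S1=48 S2=21 S3=21 blocked=[]
Op 4: conn=25 S1=48 S2=21 S3=5 blocked=[]
Op 5: conn=14 S1=48 S2=21 S3=-6 blocked=[3]
Op 6: conn=14 S1=71 S2=21 S3=-6 blocked=[3]
Op 7: conn=43 S1=71 S2=21 S3=-6 blocked=[3]
Op 8: conn=29 S1=71 S2=7 S3=-6 blocked=[3]
Op 9: conn=53 S1=71 S2=7 S3=-6 blocked=[3]
Op 10: conn=34 S1=52 S2=7 S3=-6 blocked=[3]
Op 11: conn=15 S1=52 S2=7 S3=-25 blocked=[3]
Op 12: conn=2 S1=52 S2=7 S3=-38 blocked=[3]
Op 13: conn=2 S1=62 S2=7 S3=-38 blocked=[3]

Answer: S3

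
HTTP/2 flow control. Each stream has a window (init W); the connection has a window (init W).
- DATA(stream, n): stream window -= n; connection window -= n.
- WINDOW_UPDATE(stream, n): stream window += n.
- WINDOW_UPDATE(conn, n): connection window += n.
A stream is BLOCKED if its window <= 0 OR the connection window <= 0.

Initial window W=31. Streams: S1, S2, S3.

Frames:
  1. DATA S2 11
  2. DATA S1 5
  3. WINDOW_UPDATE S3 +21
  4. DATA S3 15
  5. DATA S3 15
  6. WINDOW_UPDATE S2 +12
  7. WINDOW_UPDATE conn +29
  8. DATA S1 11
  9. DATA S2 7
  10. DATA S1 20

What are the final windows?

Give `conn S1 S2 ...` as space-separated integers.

Op 1: conn=20 S1=31 S2=20 S3=31 blocked=[]
Op 2: conn=15 S1=26 S2=20 S3=31 blocked=[]
Op 3: conn=15 S1=26 S2=20 S3=52 blocked=[]
Op 4: conn=0 S1=26 S2=20 S3=37 blocked=[1, 2, 3]
Op 5: conn=-15 S1=26 S2=20 S3=22 blocked=[1, 2, 3]
Op 6: conn=-15 S1=26 S2=32 S3=22 blocked=[1, 2, 3]
Op 7: conn=14 S1=26 S2=32 S3=22 blocked=[]
Op 8: conn=3 S1=15 S2=32 S3=22 blocked=[]
Op 9: conn=-4 S1=15 S2=25 S3=22 blocked=[1, 2, 3]
Op 10: conn=-24 S1=-5 S2=25 S3=22 blocked=[1, 2, 3]

Answer: -24 -5 25 22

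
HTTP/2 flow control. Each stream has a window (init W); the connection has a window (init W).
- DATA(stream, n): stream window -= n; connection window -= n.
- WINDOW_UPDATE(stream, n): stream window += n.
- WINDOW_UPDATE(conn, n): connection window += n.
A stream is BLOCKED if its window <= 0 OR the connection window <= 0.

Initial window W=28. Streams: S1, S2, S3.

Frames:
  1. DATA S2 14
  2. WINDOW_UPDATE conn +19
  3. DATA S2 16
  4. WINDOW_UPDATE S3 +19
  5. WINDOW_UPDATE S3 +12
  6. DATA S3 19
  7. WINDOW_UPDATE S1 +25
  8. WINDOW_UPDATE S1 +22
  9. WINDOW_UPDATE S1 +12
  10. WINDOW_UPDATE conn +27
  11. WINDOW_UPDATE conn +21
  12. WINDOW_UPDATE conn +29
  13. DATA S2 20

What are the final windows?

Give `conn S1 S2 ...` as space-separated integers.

Answer: 55 87 -22 40

Derivation:
Op 1: conn=14 S1=28 S2=14 S3=28 blocked=[]
Op 2: conn=33 S1=28 S2=14 S3=28 blocked=[]
Op 3: conn=17 S1=28 S2=-2 S3=28 blocked=[2]
Op 4: conn=17 S1=28 S2=-2 S3=47 blocked=[2]
Op 5: conn=17 S1=28 S2=-2 S3=59 blocked=[2]
Op 6: conn=-2 S1=28 S2=-2 S3=40 blocked=[1, 2, 3]
Op 7: conn=-2 S1=53 S2=-2 S3=40 blocked=[1, 2, 3]
Op 8: conn=-2 S1=75 S2=-2 S3=40 blocked=[1, 2, 3]
Op 9: conn=-2 S1=87 S2=-2 S3=40 blocked=[1, 2, 3]
Op 10: conn=25 S1=87 S2=-2 S3=40 blocked=[2]
Op 11: conn=46 S1=87 S2=-2 S3=40 blocked=[2]
Op 12: conn=75 S1=87 S2=-2 S3=40 blocked=[2]
Op 13: conn=55 S1=87 S2=-22 S3=40 blocked=[2]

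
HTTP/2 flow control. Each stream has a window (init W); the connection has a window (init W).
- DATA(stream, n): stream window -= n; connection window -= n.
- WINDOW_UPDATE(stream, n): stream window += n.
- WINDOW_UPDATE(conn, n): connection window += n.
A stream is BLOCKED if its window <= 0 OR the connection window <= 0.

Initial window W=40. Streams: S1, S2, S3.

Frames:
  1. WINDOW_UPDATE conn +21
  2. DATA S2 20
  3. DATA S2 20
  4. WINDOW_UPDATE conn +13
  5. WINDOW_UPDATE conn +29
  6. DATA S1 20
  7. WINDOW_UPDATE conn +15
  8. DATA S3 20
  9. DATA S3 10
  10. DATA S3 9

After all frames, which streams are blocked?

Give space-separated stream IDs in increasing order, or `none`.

Answer: S2

Derivation:
Op 1: conn=61 S1=40 S2=40 S3=40 blocked=[]
Op 2: conn=41 S1=40 S2=20 S3=40 blocked=[]
Op 3: conn=21 S1=40 S2=0 S3=40 blocked=[2]
Op 4: conn=34 S1=40 S2=0 S3=40 blocked=[2]
Op 5: conn=63 S1=40 S2=0 S3=40 blocked=[2]
Op 6: conn=43 S1=20 S2=0 S3=40 blocked=[2]
Op 7: conn=58 S1=20 S2=0 S3=40 blocked=[2]
Op 8: conn=38 S1=20 S2=0 S3=20 blocked=[2]
Op 9: conn=28 S1=20 S2=0 S3=10 blocked=[2]
Op 10: conn=19 S1=20 S2=0 S3=1 blocked=[2]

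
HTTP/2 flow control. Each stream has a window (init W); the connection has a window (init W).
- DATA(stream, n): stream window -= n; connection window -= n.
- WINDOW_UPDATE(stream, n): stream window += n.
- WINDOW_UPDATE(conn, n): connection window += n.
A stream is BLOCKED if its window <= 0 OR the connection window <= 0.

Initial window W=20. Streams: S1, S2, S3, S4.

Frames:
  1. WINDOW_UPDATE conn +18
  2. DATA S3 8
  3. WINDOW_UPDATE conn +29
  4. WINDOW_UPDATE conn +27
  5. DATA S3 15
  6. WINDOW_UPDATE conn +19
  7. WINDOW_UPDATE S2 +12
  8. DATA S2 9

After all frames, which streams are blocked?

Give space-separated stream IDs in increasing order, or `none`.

Answer: S3

Derivation:
Op 1: conn=38 S1=20 S2=20 S3=20 S4=20 blocked=[]
Op 2: conn=30 S1=20 S2=20 S3=12 S4=20 blocked=[]
Op 3: conn=59 S1=20 S2=20 S3=12 S4=20 blocked=[]
Op 4: conn=86 S1=20 S2=20 S3=12 S4=20 blocked=[]
Op 5: conn=71 S1=20 S2=20 S3=-3 S4=20 blocked=[3]
Op 6: conn=90 S1=20 S2=20 S3=-3 S4=20 blocked=[3]
Op 7: conn=90 S1=20 S2=32 S3=-3 S4=20 blocked=[3]
Op 8: conn=81 S1=20 S2=23 S3=-3 S4=20 blocked=[3]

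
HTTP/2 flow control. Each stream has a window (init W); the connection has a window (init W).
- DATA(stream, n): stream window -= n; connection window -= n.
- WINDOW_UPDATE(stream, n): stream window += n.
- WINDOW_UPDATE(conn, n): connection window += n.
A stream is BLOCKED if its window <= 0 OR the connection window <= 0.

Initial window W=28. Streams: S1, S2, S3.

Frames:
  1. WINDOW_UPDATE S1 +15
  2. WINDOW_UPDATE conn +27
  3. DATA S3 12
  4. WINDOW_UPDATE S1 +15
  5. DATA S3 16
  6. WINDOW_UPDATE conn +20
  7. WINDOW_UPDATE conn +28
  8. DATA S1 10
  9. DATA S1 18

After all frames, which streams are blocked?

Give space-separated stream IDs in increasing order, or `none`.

Answer: S3

Derivation:
Op 1: conn=28 S1=43 S2=28 S3=28 blocked=[]
Op 2: conn=55 S1=43 S2=28 S3=28 blocked=[]
Op 3: conn=43 S1=43 S2=28 S3=16 blocked=[]
Op 4: conn=43 S1=58 S2=28 S3=16 blocked=[]
Op 5: conn=27 S1=58 S2=28 S3=0 blocked=[3]
Op 6: conn=47 S1=58 S2=28 S3=0 blocked=[3]
Op 7: conn=75 S1=58 S2=28 S3=0 blocked=[3]
Op 8: conn=65 S1=48 S2=28 S3=0 blocked=[3]
Op 9: conn=47 S1=30 S2=28 S3=0 blocked=[3]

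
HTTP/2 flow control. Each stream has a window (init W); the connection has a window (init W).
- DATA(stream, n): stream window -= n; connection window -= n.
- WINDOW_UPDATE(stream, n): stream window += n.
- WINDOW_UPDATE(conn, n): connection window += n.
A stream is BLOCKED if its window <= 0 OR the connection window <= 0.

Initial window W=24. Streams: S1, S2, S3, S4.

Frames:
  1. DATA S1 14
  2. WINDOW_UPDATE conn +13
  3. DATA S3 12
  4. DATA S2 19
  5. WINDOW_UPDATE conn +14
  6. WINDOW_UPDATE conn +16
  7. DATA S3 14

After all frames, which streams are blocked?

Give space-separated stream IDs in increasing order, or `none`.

Op 1: conn=10 S1=10 S2=24 S3=24 S4=24 blocked=[]
Op 2: conn=23 S1=10 S2=24 S3=24 S4=24 blocked=[]
Op 3: conn=11 S1=10 S2=24 S3=12 S4=24 blocked=[]
Op 4: conn=-8 S1=10 S2=5 S3=12 S4=24 blocked=[1, 2, 3, 4]
Op 5: conn=6 S1=10 S2=5 S3=12 S4=24 blocked=[]
Op 6: conn=22 S1=10 S2=5 S3=12 S4=24 blocked=[]
Op 7: conn=8 S1=10 S2=5 S3=-2 S4=24 blocked=[3]

Answer: S3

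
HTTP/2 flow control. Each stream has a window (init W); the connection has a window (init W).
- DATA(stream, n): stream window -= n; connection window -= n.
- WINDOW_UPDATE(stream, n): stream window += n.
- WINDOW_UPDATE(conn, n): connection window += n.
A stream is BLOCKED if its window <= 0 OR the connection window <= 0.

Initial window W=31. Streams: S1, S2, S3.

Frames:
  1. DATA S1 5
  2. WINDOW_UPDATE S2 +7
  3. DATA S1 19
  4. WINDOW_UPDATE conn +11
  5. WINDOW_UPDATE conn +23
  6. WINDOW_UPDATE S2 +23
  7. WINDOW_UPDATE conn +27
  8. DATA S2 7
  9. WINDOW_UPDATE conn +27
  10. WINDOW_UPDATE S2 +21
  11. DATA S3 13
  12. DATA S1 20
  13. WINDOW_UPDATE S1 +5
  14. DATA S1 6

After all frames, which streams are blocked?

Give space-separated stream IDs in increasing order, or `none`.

Answer: S1

Derivation:
Op 1: conn=26 S1=26 S2=31 S3=31 blocked=[]
Op 2: conn=26 S1=26 S2=38 S3=31 blocked=[]
Op 3: conn=7 S1=7 S2=38 S3=31 blocked=[]
Op 4: conn=18 S1=7 S2=38 S3=31 blocked=[]
Op 5: conn=41 S1=7 S2=38 S3=31 blocked=[]
Op 6: conn=41 S1=7 S2=61 S3=31 blocked=[]
Op 7: conn=68 S1=7 S2=61 S3=31 blocked=[]
Op 8: conn=61 S1=7 S2=54 S3=31 blocked=[]
Op 9: conn=88 S1=7 S2=54 S3=31 blocked=[]
Op 10: conn=88 S1=7 S2=75 S3=31 blocked=[]
Op 11: conn=75 S1=7 S2=75 S3=18 blocked=[]
Op 12: conn=55 S1=-13 S2=75 S3=18 blocked=[1]
Op 13: conn=55 S1=-8 S2=75 S3=18 blocked=[1]
Op 14: conn=49 S1=-14 S2=75 S3=18 blocked=[1]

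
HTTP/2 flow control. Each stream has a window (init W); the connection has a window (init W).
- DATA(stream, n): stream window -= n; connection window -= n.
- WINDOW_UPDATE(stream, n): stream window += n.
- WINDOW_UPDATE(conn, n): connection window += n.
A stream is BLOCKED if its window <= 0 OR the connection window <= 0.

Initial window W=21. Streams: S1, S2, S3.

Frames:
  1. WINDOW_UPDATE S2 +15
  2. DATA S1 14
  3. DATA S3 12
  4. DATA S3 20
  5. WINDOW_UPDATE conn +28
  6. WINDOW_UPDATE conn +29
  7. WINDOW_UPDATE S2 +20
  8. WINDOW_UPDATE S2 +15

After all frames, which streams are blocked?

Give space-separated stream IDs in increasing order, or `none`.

Answer: S3

Derivation:
Op 1: conn=21 S1=21 S2=36 S3=21 blocked=[]
Op 2: conn=7 S1=7 S2=36 S3=21 blocked=[]
Op 3: conn=-5 S1=7 S2=36 S3=9 blocked=[1, 2, 3]
Op 4: conn=-25 S1=7 S2=36 S3=-11 blocked=[1, 2, 3]
Op 5: conn=3 S1=7 S2=36 S3=-11 blocked=[3]
Op 6: conn=32 S1=7 S2=36 S3=-11 blocked=[3]
Op 7: conn=32 S1=7 S2=56 S3=-11 blocked=[3]
Op 8: conn=32 S1=7 S2=71 S3=-11 blocked=[3]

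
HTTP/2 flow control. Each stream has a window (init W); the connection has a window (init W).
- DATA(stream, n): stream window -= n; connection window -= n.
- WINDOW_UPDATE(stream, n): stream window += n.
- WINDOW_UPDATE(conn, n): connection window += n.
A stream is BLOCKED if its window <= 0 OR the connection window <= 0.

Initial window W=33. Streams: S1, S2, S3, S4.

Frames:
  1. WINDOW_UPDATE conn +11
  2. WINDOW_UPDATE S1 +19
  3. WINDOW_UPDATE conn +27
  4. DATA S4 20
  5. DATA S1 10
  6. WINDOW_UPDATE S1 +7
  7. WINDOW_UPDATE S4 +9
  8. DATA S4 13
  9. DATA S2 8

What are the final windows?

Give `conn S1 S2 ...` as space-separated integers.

Answer: 20 49 25 33 9

Derivation:
Op 1: conn=44 S1=33 S2=33 S3=33 S4=33 blocked=[]
Op 2: conn=44 S1=52 S2=33 S3=33 S4=33 blocked=[]
Op 3: conn=71 S1=52 S2=33 S3=33 S4=33 blocked=[]
Op 4: conn=51 S1=52 S2=33 S3=33 S4=13 blocked=[]
Op 5: conn=41 S1=42 S2=33 S3=33 S4=13 blocked=[]
Op 6: conn=41 S1=49 S2=33 S3=33 S4=13 blocked=[]
Op 7: conn=41 S1=49 S2=33 S3=33 S4=22 blocked=[]
Op 8: conn=28 S1=49 S2=33 S3=33 S4=9 blocked=[]
Op 9: conn=20 S1=49 S2=25 S3=33 S4=9 blocked=[]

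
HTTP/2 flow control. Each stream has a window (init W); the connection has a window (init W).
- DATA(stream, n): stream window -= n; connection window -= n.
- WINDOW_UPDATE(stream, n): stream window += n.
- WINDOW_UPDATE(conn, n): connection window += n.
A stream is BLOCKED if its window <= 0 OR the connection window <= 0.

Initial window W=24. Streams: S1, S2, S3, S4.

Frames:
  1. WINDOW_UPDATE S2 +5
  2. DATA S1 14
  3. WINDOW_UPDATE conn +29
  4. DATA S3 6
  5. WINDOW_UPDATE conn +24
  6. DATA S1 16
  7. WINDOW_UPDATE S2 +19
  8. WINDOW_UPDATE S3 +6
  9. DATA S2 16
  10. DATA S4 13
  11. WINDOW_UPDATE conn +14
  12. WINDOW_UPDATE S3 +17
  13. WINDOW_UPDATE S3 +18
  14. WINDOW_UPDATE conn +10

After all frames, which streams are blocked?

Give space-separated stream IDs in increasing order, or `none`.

Answer: S1

Derivation:
Op 1: conn=24 S1=24 S2=29 S3=24 S4=24 blocked=[]
Op 2: conn=10 S1=10 S2=29 S3=24 S4=24 blocked=[]
Op 3: conn=39 S1=10 S2=29 S3=24 S4=24 blocked=[]
Op 4: conn=33 S1=10 S2=29 S3=18 S4=24 blocked=[]
Op 5: conn=57 S1=10 S2=29 S3=18 S4=24 blocked=[]
Op 6: conn=41 S1=-6 S2=29 S3=18 S4=24 blocked=[1]
Op 7: conn=41 S1=-6 S2=48 S3=18 S4=24 blocked=[1]
Op 8: conn=41 S1=-6 S2=48 S3=24 S4=24 blocked=[1]
Op 9: conn=25 S1=-6 S2=32 S3=24 S4=24 blocked=[1]
Op 10: conn=12 S1=-6 S2=32 S3=24 S4=11 blocked=[1]
Op 11: conn=26 S1=-6 S2=32 S3=24 S4=11 blocked=[1]
Op 12: conn=26 S1=-6 S2=32 S3=41 S4=11 blocked=[1]
Op 13: conn=26 S1=-6 S2=32 S3=59 S4=11 blocked=[1]
Op 14: conn=36 S1=-6 S2=32 S3=59 S4=11 blocked=[1]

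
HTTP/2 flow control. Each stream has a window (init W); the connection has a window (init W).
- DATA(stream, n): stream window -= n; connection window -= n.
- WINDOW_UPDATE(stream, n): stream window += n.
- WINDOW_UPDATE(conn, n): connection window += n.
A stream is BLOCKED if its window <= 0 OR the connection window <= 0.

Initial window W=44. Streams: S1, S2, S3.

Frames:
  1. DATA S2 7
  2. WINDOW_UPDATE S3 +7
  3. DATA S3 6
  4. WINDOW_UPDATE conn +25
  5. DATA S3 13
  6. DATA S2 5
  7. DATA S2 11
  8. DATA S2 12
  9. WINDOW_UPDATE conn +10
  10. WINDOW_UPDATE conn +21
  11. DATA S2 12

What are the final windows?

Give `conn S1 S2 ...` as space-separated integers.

Op 1: conn=37 S1=44 S2=37 S3=44 blocked=[]
Op 2: conn=37 S1=44 S2=37 S3=51 blocked=[]
Op 3: conn=31 S1=44 S2=37 S3=45 blocked=[]
Op 4: conn=56 S1=44 S2=37 S3=45 blocked=[]
Op 5: conn=43 S1=44 S2=37 S3=32 blocked=[]
Op 6: conn=38 S1=44 S2=32 S3=32 blocked=[]
Op 7: conn=27 S1=44 S2=21 S3=32 blocked=[]
Op 8: conn=15 S1=44 S2=9 S3=32 blocked=[]
Op 9: conn=25 S1=44 S2=9 S3=32 blocked=[]
Op 10: conn=46 S1=44 S2=9 S3=32 blocked=[]
Op 11: conn=34 S1=44 S2=-3 S3=32 blocked=[2]

Answer: 34 44 -3 32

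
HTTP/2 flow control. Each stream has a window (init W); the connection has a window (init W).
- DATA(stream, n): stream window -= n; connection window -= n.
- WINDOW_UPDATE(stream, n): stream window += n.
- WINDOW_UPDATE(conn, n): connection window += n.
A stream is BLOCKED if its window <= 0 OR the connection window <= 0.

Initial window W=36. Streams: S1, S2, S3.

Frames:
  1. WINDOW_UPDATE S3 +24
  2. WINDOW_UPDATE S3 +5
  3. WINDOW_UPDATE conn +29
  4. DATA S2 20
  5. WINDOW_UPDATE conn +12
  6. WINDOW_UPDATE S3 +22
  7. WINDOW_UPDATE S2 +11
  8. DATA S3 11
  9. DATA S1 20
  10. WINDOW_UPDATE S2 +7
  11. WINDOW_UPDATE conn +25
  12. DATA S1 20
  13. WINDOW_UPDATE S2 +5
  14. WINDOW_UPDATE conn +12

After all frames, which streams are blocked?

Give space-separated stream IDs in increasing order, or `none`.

Answer: S1

Derivation:
Op 1: conn=36 S1=36 S2=36 S3=60 blocked=[]
Op 2: conn=36 S1=36 S2=36 S3=65 blocked=[]
Op 3: conn=65 S1=36 S2=36 S3=65 blocked=[]
Op 4: conn=45 S1=36 S2=16 S3=65 blocked=[]
Op 5: conn=57 S1=36 S2=16 S3=65 blocked=[]
Op 6: conn=57 S1=36 S2=16 S3=87 blocked=[]
Op 7: conn=57 S1=36 S2=27 S3=87 blocked=[]
Op 8: conn=46 S1=36 S2=27 S3=76 blocked=[]
Op 9: conn=26 S1=16 S2=27 S3=76 blocked=[]
Op 10: conn=26 S1=16 S2=34 S3=76 blocked=[]
Op 11: conn=51 S1=16 S2=34 S3=76 blocked=[]
Op 12: conn=31 S1=-4 S2=34 S3=76 blocked=[1]
Op 13: conn=31 S1=-4 S2=39 S3=76 blocked=[1]
Op 14: conn=43 S1=-4 S2=39 S3=76 blocked=[1]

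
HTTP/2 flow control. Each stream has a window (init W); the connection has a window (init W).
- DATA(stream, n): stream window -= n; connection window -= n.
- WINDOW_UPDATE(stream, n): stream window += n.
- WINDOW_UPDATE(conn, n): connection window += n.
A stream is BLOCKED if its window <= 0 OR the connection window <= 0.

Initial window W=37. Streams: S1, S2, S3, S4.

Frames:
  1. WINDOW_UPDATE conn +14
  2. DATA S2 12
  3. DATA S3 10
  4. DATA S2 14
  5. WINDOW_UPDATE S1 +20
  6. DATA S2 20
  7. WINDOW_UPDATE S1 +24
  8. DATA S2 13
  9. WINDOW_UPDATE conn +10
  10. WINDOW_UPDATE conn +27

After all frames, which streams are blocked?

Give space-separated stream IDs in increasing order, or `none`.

Answer: S2

Derivation:
Op 1: conn=51 S1=37 S2=37 S3=37 S4=37 blocked=[]
Op 2: conn=39 S1=37 S2=25 S3=37 S4=37 blocked=[]
Op 3: conn=29 S1=37 S2=25 S3=27 S4=37 blocked=[]
Op 4: conn=15 S1=37 S2=11 S3=27 S4=37 blocked=[]
Op 5: conn=15 S1=57 S2=11 S3=27 S4=37 blocked=[]
Op 6: conn=-5 S1=57 S2=-9 S3=27 S4=37 blocked=[1, 2, 3, 4]
Op 7: conn=-5 S1=81 S2=-9 S3=27 S4=37 blocked=[1, 2, 3, 4]
Op 8: conn=-18 S1=81 S2=-22 S3=27 S4=37 blocked=[1, 2, 3, 4]
Op 9: conn=-8 S1=81 S2=-22 S3=27 S4=37 blocked=[1, 2, 3, 4]
Op 10: conn=19 S1=81 S2=-22 S3=27 S4=37 blocked=[2]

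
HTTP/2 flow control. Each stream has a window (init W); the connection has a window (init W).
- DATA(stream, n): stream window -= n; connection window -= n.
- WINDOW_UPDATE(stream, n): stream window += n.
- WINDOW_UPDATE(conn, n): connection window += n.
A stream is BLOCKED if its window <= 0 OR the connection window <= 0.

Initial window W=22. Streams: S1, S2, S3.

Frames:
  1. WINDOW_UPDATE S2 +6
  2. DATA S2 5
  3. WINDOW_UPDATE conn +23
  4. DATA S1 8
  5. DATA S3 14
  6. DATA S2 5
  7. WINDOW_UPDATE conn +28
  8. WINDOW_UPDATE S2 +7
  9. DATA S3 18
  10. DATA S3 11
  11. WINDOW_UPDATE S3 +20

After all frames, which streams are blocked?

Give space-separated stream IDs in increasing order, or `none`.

Op 1: conn=22 S1=22 S2=28 S3=22 blocked=[]
Op 2: conn=17 S1=22 S2=23 S3=22 blocked=[]
Op 3: conn=40 S1=22 S2=23 S3=22 blocked=[]
Op 4: conn=32 S1=14 S2=23 S3=22 blocked=[]
Op 5: conn=18 S1=14 S2=23 S3=8 blocked=[]
Op 6: conn=13 S1=14 S2=18 S3=8 blocked=[]
Op 7: conn=41 S1=14 S2=18 S3=8 blocked=[]
Op 8: conn=41 S1=14 S2=25 S3=8 blocked=[]
Op 9: conn=23 S1=14 S2=25 S3=-10 blocked=[3]
Op 10: conn=12 S1=14 S2=25 S3=-21 blocked=[3]
Op 11: conn=12 S1=14 S2=25 S3=-1 blocked=[3]

Answer: S3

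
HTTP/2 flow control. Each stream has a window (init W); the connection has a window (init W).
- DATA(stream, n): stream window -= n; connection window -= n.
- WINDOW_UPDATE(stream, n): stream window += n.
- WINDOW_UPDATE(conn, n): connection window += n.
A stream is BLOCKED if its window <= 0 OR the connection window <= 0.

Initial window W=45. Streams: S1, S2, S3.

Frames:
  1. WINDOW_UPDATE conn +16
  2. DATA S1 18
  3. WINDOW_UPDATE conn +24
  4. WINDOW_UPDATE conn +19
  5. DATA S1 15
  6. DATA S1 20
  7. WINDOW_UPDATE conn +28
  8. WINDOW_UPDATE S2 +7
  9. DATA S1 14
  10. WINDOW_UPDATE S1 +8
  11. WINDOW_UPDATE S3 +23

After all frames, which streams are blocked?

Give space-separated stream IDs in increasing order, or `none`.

Answer: S1

Derivation:
Op 1: conn=61 S1=45 S2=45 S3=45 blocked=[]
Op 2: conn=43 S1=27 S2=45 S3=45 blocked=[]
Op 3: conn=67 S1=27 S2=45 S3=45 blocked=[]
Op 4: conn=86 S1=27 S2=45 S3=45 blocked=[]
Op 5: conn=71 S1=12 S2=45 S3=45 blocked=[]
Op 6: conn=51 S1=-8 S2=45 S3=45 blocked=[1]
Op 7: conn=79 S1=-8 S2=45 S3=45 blocked=[1]
Op 8: conn=79 S1=-8 S2=52 S3=45 blocked=[1]
Op 9: conn=65 S1=-22 S2=52 S3=45 blocked=[1]
Op 10: conn=65 S1=-14 S2=52 S3=45 blocked=[1]
Op 11: conn=65 S1=-14 S2=52 S3=68 blocked=[1]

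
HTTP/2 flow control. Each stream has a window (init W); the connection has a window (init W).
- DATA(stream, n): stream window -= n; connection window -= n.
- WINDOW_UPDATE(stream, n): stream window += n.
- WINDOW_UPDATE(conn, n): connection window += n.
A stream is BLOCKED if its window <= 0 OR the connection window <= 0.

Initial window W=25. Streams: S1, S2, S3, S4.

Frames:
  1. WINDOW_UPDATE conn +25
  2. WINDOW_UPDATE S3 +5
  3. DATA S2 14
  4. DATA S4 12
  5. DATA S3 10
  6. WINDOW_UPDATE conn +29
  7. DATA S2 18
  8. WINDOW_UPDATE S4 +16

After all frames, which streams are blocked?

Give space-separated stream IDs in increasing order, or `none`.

Answer: S2

Derivation:
Op 1: conn=50 S1=25 S2=25 S3=25 S4=25 blocked=[]
Op 2: conn=50 S1=25 S2=25 S3=30 S4=25 blocked=[]
Op 3: conn=36 S1=25 S2=11 S3=30 S4=25 blocked=[]
Op 4: conn=24 S1=25 S2=11 S3=30 S4=13 blocked=[]
Op 5: conn=14 S1=25 S2=11 S3=20 S4=13 blocked=[]
Op 6: conn=43 S1=25 S2=11 S3=20 S4=13 blocked=[]
Op 7: conn=25 S1=25 S2=-7 S3=20 S4=13 blocked=[2]
Op 8: conn=25 S1=25 S2=-7 S3=20 S4=29 blocked=[2]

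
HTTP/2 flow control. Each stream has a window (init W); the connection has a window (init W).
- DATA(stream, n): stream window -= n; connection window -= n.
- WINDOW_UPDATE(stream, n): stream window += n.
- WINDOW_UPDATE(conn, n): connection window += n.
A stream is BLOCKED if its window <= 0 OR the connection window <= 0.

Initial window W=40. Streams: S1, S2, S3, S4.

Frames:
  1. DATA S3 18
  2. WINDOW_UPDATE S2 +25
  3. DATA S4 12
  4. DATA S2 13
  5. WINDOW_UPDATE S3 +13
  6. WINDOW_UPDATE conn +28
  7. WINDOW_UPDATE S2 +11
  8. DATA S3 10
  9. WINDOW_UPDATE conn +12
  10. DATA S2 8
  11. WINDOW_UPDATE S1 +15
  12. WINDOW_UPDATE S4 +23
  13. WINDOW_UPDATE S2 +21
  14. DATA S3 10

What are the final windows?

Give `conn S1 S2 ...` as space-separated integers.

Answer: 9 55 76 15 51

Derivation:
Op 1: conn=22 S1=40 S2=40 S3=22 S4=40 blocked=[]
Op 2: conn=22 S1=40 S2=65 S3=22 S4=40 blocked=[]
Op 3: conn=10 S1=40 S2=65 S3=22 S4=28 blocked=[]
Op 4: conn=-3 S1=40 S2=52 S3=22 S4=28 blocked=[1, 2, 3, 4]
Op 5: conn=-3 S1=40 S2=52 S3=35 S4=28 blocked=[1, 2, 3, 4]
Op 6: conn=25 S1=40 S2=52 S3=35 S4=28 blocked=[]
Op 7: conn=25 S1=40 S2=63 S3=35 S4=28 blocked=[]
Op 8: conn=15 S1=40 S2=63 S3=25 S4=28 blocked=[]
Op 9: conn=27 S1=40 S2=63 S3=25 S4=28 blocked=[]
Op 10: conn=19 S1=40 S2=55 S3=25 S4=28 blocked=[]
Op 11: conn=19 S1=55 S2=55 S3=25 S4=28 blocked=[]
Op 12: conn=19 S1=55 S2=55 S3=25 S4=51 blocked=[]
Op 13: conn=19 S1=55 S2=76 S3=25 S4=51 blocked=[]
Op 14: conn=9 S1=55 S2=76 S3=15 S4=51 blocked=[]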